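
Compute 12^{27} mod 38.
18

Using successive squaring:
Binary expansion of 27: 11011
Powers of 12 mod 38 (each is the square of the previous):
  12^1 ≡ 12 (mod 38)
  12^2 ≡ 12² = 144 ≡ 30 (mod 38)
  12^4 ≡ 30² = 900 ≡ 26 (mod 38)
  12^8 ≡ 26² = 676 ≡ 30 (mod 38)
  12^16 ≡ 30² = 900 ≡ 26 (mod 38)
27 = 16 + 8 + 2 + 1, so 12^27 = 12^16 × 12^8 × 12^2 × 12^1 ≡ 26 × 30 × 30 × 12 (mod 38)
Multiplying step by step:
  26 × 30 = 780 ≡ 20 (mod 38)
  20 × 30 = 600 ≡ 30 (mod 38)
  30 × 12 = 360 ≡ 18 (mod 38)
Result: 12^27 ≡ 18 (mod 38)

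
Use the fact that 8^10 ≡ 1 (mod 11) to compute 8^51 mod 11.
By Fermat: 8^{10} ≡ 1 (mod 11). 51 = 5×10 + 1. So 8^{51} ≡ 8^{1} ≡ 8 (mod 11)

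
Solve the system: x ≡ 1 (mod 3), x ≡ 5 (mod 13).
M = 3 × 13 = 39. M₁ = 13, y₁ ≡ 1 (mod 3). M₂ = 3, y₂ ≡ 9 (mod 13). x = 1×13×1 + 5×3×9 ≡ 31 (mod 39)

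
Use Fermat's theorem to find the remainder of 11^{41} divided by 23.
15

By Fermat's Little Theorem, a^(p-1) ≡ 1 (mod p) for prime p and gcd(a, p) = 1
Here p = 23, so 11^22 ≡ 1 (mod 23)
We can reduce the exponent: 41 mod 22 = 19
So 11^41 ≡ 11^19 (mod 23)
Computing: 11^19 mod 23 = 15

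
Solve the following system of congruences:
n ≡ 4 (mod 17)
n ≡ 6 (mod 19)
310

Using the Chinese Remainder Theorem:
M = product of moduli = 323
For equation 1: M_1 = 19, 19 ≡ 2 (mod 17), inverse of 19 mod 17 is 9 (check: 2 × 9 = 18 ≡ 1 (mod 17))
For equation 2: M_2 = 17, 17 ≡ 17 (mod 19), inverse of 17 mod 19 is 9 (check: 17 × 9 = 153 ≡ 1 (mod 19))
Combine: n ≡ Σ r_i×M_i×(M_i⁻¹ mod m_i) = 4×19×9 + 6×17×9 = 684 + 918 = 1602
1602 mod 323 = 310
n ≡ 310 (mod 323)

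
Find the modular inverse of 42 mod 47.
42^(-1) ≡ 28 (mod 47). Verification: 42 × 28 = 1176 ≡ 1 (mod 47)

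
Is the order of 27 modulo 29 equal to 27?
No, the actual order is 28, not 27.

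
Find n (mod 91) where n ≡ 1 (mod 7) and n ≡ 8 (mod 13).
M = 7 × 13 = 91. M₁ = 13, y₁ ≡ 6 (mod 7). M₂ = 7, y₂ ≡ 2 (mod 13). n = 1×13×6 + 8×7×2 ≡ 8 (mod 91)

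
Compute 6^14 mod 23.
Using repeated squaring. 14 = 8 + 4 + 2 (binary 1110). Repeated squaring mod 23: 6^1 ≡ 6; 6^2 ≡ 6² = 36 ≡ 13; 6^4 ≡ 13² = 169 ≡ 8; 6^8 ≡ 8² = 64 ≡ 18. Multiply: 6^14 = 6^8 × 6^4 × 6^2 ≡ 18 × 8 × 13 (mod 23): 18 × 8 = 144 ≡ 6; 6 × 13 = 78 ≡ 9. So 6^14 ≡ 9 (mod 23).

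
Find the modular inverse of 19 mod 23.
19^(-1) ≡ 17 (mod 23). Verification: 19 × 17 = 323 ≡ 1 (mod 23)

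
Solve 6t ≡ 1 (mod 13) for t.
11

Using Extended Euclidean Algorithm:
gcd(6, 13) = 1
Bezout coefficients: 6 × -2 + 13 × 1 = 1
So 6 × -2 ≡ 1 (mod 13)
The inverse is -2 mod 13 = 11
Verification: 6 × 11 = 66 = 5 × 13 + 1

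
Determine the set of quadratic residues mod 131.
QRs mod 131: {1, 3, 4, 5, 7, 9, 11, 12, 13, 15, 16, 20, 21, 25, 27, 28, 33, 34, 35, 36, 38, 39, 41, 43, 44, 45, 46, 48, 49, 52, 53, 55, 58, 59, 60, 61, 62, 63, 64, 65, 74, 75, 77, 80, 81, 84, 89, 91, 94, 99, 100, 101, 102, 105, 107, 108, 109, 112, 113, 114, 117, 121, 123, 125, 129}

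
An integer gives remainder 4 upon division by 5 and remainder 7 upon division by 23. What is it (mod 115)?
M = 5 × 23 = 115. M₁ = 23, y₁ ≡ 2 (mod 5). M₂ = 5, y₂ ≡ 14 (mod 23). m = 4×23×2 + 7×5×14 ≡ 99 (mod 115). The smallest positive such number is 99.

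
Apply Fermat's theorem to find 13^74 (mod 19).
By Fermat: 13^{18} ≡ 1 (mod 19). 74 = 4×18 + 2. So 13^{74} ≡ 13^{2} ≡ 17 (mod 19)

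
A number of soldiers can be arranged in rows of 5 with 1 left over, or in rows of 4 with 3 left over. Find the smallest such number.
M = 5 × 4 = 20. M₁ = 4, y₁ ≡ 4 (mod 5). M₂ = 5, y₂ ≡ 1 (mod 4). m = 1×4×4 + 3×5×1 ≡ 11 (mod 20). The smallest positive such number is 11.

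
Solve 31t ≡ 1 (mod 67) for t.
13

Using Extended Euclidean Algorithm:
gcd(31, 67) = 1
Bezout coefficients: 31 × 13 + 67 × -6 = 1
So 31 × 13 ≡ 1 (mod 67)
The inverse is 13 mod 67 = 13
Verification: 31 × 13 = 403 = 6 × 67 + 1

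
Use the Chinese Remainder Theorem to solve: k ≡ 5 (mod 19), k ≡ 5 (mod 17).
5

Using the Chinese Remainder Theorem:
M = product of moduli = 323
For equation 1: M_1 = 17, 17 ≡ 17 (mod 19), inverse of 17 mod 19 is 9 (check: 17 × 9 = 153 ≡ 1 (mod 19))
For equation 2: M_2 = 19, 19 ≡ 2 (mod 17), inverse of 19 mod 17 is 9 (check: 2 × 9 = 18 ≡ 1 (mod 17))
Combine: k ≡ Σ r_i×M_i×(M_i⁻¹ mod m_i) = 5×17×9 + 5×19×9 = 765 + 855 = 1620
1620 mod 323 = 5
k ≡ 5 (mod 323)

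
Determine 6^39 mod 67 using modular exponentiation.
Using repeated squaring. 39 = 32 + 4 + 2 + 1 (binary 100111). Repeated squaring mod 67: 6^1 ≡ 6; 6^2 ≡ 6² = 36 ≡ 36; 6^4 ≡ 36² = 1296 ≡ 23; 6^8 ≡ 23² = 529 ≡ 60; 6^16 ≡ 60² = 3600 ≡ 49; 6^32 ≡ 49² = 2401 ≡ 56. Multiply: 6^39 = 6^32 × 6^4 × 6^2 × 6^1 ≡ 56 × 23 × 36 × 6 (mod 67): 56 × 23 = 1288 ≡ 15; 15 × 36 = 540 ≡ 4; 4 × 6 = 24 ≡ 24. So 6^39 ≡ 24 (mod 67).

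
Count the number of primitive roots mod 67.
Number of primitive roots mod 67 = φ(66) = 20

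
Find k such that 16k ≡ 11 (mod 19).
9

Since gcd(16, 19) = 1 divides 11, a solution exists.
Multiply both sides by the inverse of 16 mod 19:
  16^(-1) mod 19 = 6
  x ≡ 6 × 11 ≡ 66 ≡ 9 (mod 19)
Verification: 16 × 9 = 144 = 7 × 19 + 11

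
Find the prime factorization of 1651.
13 × 127

Divide by primes starting from smallest:
1651 ÷ 13 = 127
127 ÷ 127 = 1

1651 = 13 × 127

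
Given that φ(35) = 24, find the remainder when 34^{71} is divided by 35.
By Euler: 34^{24} ≡ 1 (mod 35) since gcd(34, 35) = 1. 71 = 2×24 + 23. So 34^{71} ≡ 34^{23} ≡ 34 (mod 35)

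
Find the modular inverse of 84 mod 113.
84^(-1) ≡ 74 (mod 113). Verification: 84 × 74 = 6216 ≡ 1 (mod 113)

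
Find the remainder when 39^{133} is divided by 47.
By Fermat: 39^{46} ≡ 1 (mod 47). 133 = 2×46 + 41. So 39^{133} ≡ 39^{41} ≡ 26 (mod 47)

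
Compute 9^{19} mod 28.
9

Using successive squaring:
Binary expansion of 19: 10011
Powers of 9 mod 28 (each is the square of the previous):
  9^1 ≡ 9 (mod 28)
  9^2 ≡ 9² = 81 ≡ 25 (mod 28)
  9^4 ≡ 25² = 625 ≡ 9 (mod 28)
  9^8 ≡ 9² = 81 ≡ 25 (mod 28)
  9^16 ≡ 25² = 625 ≡ 9 (mod 28)
19 = 16 + 2 + 1, so 9^19 = 9^16 × 9^2 × 9^1 ≡ 9 × 25 × 9 (mod 28)
Multiplying step by step:
  9 × 25 = 225 ≡ 1 (mod 28)
  1 × 9 = 9 ≡ 9 (mod 28)
Result: 9^19 ≡ 9 (mod 28)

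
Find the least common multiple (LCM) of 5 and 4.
20

First find GCD(5, 4) using the Euclidean algorithm:
5 = 1 × 4 + 1
4 = 4 × 1 + 0
GCD(5, 4) = 1

LCM formula: LCM(a, b) = (a × b) / GCD(a, b)
LCM(5, 4) = (5 × 4) / 1
LCM(5, 4) = 20 / 1
LCM(5, 4) = 20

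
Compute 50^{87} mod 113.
91

Using successive squaring:
Binary expansion of 87: 1010111
Powers of 50 mod 113 (each is the square of the previous):
  50^1 ≡ 50 (mod 113)
  50^2 ≡ 50² = 2500 ≡ 14 (mod 113)
  50^4 ≡ 14² = 196 ≡ 83 (mod 113)
  50^8 ≡ 83² = 6889 ≡ 109 (mod 113)
  50^16 ≡ 109² = 11881 ≡ 16 (mod 113)
  50^32 ≡ 16² = 256 ≡ 30 (mod 113)
  50^64 ≡ 30² = 900 ≡ 109 (mod 113)
87 = 64 + 16 + 4 + 2 + 1, so 50^87 = 50^64 × 50^16 × 50^4 × 50^2 × 50^1 ≡ 109 × 16 × 83 × 14 × 50 (mod 113)
Multiplying step by step:
  109 × 16 = 1744 ≡ 49 (mod 113)
  49 × 83 = 4067 ≡ 112 (mod 113)
  112 × 14 = 1568 ≡ 99 (mod 113)
  99 × 50 = 4950 ≡ 91 (mod 113)
Result: 50^87 ≡ 91 (mod 113)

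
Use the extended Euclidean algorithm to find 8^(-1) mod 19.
Extended GCD: 8(-7) + 19(3) = 1. So 8^(-1) ≡ 12 ≡ 12 (mod 19). Verify: 8 × 12 = 96 ≡ 1 (mod 19)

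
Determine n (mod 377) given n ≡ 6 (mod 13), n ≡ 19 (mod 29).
19

Using the Chinese Remainder Theorem:
M = product of moduli = 377
For equation 1: M_1 = 29, 29 ≡ 3 (mod 13), inverse of 29 mod 13 is 9 (check: 3 × 9 = 27 ≡ 1 (mod 13))
For equation 2: M_2 = 13, 13 ≡ 13 (mod 29), inverse of 13 mod 29 is 9 (check: 13 × 9 = 117 ≡ 1 (mod 29))
Combine: n ≡ Σ r_i×M_i×(M_i⁻¹ mod m_i) = 6×29×9 + 19×13×9 = 1566 + 2223 = 3789
3789 mod 377 = 19
n ≡ 19 (mod 377)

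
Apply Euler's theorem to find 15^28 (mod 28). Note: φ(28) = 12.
By Euler: 15^{12} ≡ 1 (mod 28) since gcd(15, 28) = 1. 28 = 2×12 + 4. So 15^{28} ≡ 15^{4} ≡ 1 (mod 28)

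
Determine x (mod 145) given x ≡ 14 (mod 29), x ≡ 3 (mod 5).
43

Using the Chinese Remainder Theorem:
M = product of moduli = 145
For equation 1: M_1 = 5, 5 ≡ 5 (mod 29), inverse of 5 mod 29 is 6 (check: 5 × 6 = 30 ≡ 1 (mod 29))
For equation 2: M_2 = 29, 29 ≡ 4 (mod 5), inverse of 29 mod 5 is 4 (check: 4 × 4 = 16 ≡ 1 (mod 5))
Combine: x ≡ Σ r_i×M_i×(M_i⁻¹ mod m_i) = 14×5×6 + 3×29×4 = 420 + 348 = 768
768 mod 145 = 43
x ≡ 43 (mod 145)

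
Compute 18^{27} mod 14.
8

Using successive squaring:
Binary expansion of 27: 11011
Powers of 18 mod 14 (each is the square of the previous):
  18^1 ≡ 4 (mod 14)
  18^2 ≡ 4² = 16 ≡ 2 (mod 14)
  18^4 ≡ 2² = 4 ≡ 4 (mod 14)
  18^8 ≡ 4² = 16 ≡ 2 (mod 14)
  18^16 ≡ 2² = 4 ≡ 4 (mod 14)
27 = 16 + 8 + 2 + 1, so 18^27 = 18^16 × 18^8 × 18^2 × 18^1 ≡ 4 × 2 × 2 × 4 (mod 14)
Multiplying step by step:
  4 × 2 = 8 ≡ 8 (mod 14)
  8 × 2 = 16 ≡ 2 (mod 14)
  2 × 4 = 8 ≡ 8 (mod 14)
Result: 18^27 ≡ 8 (mod 14)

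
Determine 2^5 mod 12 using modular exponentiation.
5 = 4 + 1 (binary 101). Repeated squaring mod 12: 2^1 ≡ 2; 2^2 ≡ 2² = 4 ≡ 4; 2^4 ≡ 4² = 16 ≡ 4. Multiply: 2^5 = 2^4 × 2^1 ≡ 4 × 2 (mod 12): 4 × 2 = 8 ≡ 8. So 2^5 ≡ 8 (mod 12).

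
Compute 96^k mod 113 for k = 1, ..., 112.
g^1, g^2, ..., g^{112} mod 113: {96, 63, 59, 14, 101, 91, 35, 83, 58, 31, 38, 32, 21, 95, 80, 109, 68, 87, 103, 57, 48, 88, 86, 7, 107, 102, 74, 98, 29, 72, 19, 16, 67, 104, 40, 111, 34, 100, 108, 85, 24, 44, 43, 60, 110, 51, 37, 49, 71, 36, 66, 8, 90, 52, 20, 112, 17, 50, 54, 99, 12, 22, 78, 30, 55, 82, 75, 81, 92, 18, 33, 4, 45, 26, 10, 56, 65, 25, 27, 106, 6, 11, 39, 15, 84, 41, 94, 97, 46, 9, 73, 2, 79, 13, 5, 28, 89, 69, 70, 53, 3, 62, 76, 64, 42, 77, 47, 105, 23, 61, 93, 1}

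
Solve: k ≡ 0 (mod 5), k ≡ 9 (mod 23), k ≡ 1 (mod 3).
M = 5 × 23 × 3 = 345. M₁ = 69, y₁ ≡ 4 (mod 5). M₂ = 15, y₂ ≡ 20 (mod 23). M₃ = 115, y₃ ≡ 1 (mod 3). k = 0×69×4 + 9×15×20 + 1×115×1 ≡ 55 (mod 345)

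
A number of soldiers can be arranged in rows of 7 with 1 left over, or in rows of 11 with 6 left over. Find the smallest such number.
M = 7 × 11 = 77. M₁ = 11, y₁ ≡ 2 (mod 7). M₂ = 7, y₂ ≡ 8 (mod 11). n = 1×11×2 + 6×7×8 ≡ 50 (mod 77). The smallest positive such number is 50.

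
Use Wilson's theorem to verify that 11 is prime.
(10)! mod 11 = 10. Since this equals -1 (mod 11), Wilson confirms 11 is prime.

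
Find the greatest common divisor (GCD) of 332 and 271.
1

Using the Euclidean algorithm:
332 = 1 × 271 + 61
271 = 4 × 61 + 27
61 = 2 × 27 + 7
27 = 3 × 7 + 6
7 = 1 × 6 + 1
6 = 6 × 1 + 0

GCD(332, 271) = 1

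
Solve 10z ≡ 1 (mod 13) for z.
10^(-1) ≡ 4 (mod 13). Verification: 10 × 4 = 40 ≡ 1 (mod 13)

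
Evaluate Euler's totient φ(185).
144

Prime factorization: 185 = 5 × 37
Using the formula φ(n) = n × Π(1 - 1/p) for each prime factor p:
φ(185) = 185 × (1 - 1/5) × (1 - 1/37)
φ(185) = 144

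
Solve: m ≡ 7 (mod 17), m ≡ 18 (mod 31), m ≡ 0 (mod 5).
M = 17 × 31 × 5 = 2635. M₁ = 155, y₁ ≡ 9 (mod 17). M₂ = 85, y₂ ≡ 27 (mod 31). M₃ = 527, y₃ ≡ 3 (mod 5). m = 7×155×9 + 18×85×27 + 0×527×3 ≡ 1010 (mod 2635)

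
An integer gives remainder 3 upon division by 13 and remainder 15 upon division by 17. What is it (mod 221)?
M = 13 × 17 = 221. M₁ = 17, y₁ ≡ 10 (mod 13). M₂ = 13, y₂ ≡ 4 (mod 17). k = 3×17×10 + 15×13×4 ≡ 185 (mod 221). The smallest positive such number is 185.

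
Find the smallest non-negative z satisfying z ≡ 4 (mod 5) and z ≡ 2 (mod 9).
M = 5 × 9 = 45. M₁ = 9, y₁ ≡ 4 (mod 5). M₂ = 5, y₂ ≡ 2 (mod 9). z = 4×9×4 + 2×5×2 ≡ 29 (mod 45)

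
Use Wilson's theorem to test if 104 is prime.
(103)! mod 104 = 0. Since 0 ≢ -1 (mod 104), 104 is not prime.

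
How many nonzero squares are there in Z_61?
For prime 61, there are (p-1)/2 = (61-1)/2 = 30 quadratic residues (excluding 0).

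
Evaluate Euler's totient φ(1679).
1584

Prime factorization: 1679 = 23 × 73
Using the formula φ(n) = n × Π(1 - 1/p) for each prime factor p:
φ(1679) = 1679 × (1 - 1/23) × (1 - 1/73)
φ(1679) = 1584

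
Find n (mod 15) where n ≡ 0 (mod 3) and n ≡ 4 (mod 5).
M = 3 × 5 = 15. M₁ = 5, y₁ ≡ 2 (mod 3). M₂ = 3, y₂ ≡ 2 (mod 5). n = 0×5×2 + 4×3×2 ≡ 9 (mod 15)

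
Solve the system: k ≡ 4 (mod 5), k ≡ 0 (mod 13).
M = 5 × 13 = 65. M₁ = 13, y₁ ≡ 2 (mod 5). M₂ = 5, y₂ ≡ 8 (mod 13). k = 4×13×2 + 0×5×8 ≡ 39 (mod 65)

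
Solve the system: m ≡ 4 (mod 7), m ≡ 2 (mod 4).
M = 7 × 4 = 28. M₁ = 4, y₁ ≡ 2 (mod 7). M₂ = 7, y₂ ≡ 3 (mod 4). m = 4×4×2 + 2×7×3 ≡ 18 (mod 28)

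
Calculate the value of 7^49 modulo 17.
Using Fermat: 7^{16} ≡ 1 (mod 17). 49 ≡ 1 (mod 16). So 7^{49} ≡ 7^{1} ≡ 7 (mod 17)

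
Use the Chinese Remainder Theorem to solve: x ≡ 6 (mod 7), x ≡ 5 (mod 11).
M = 7 × 11 = 77. M₁ = 11, y₁ ≡ 2 (mod 7). M₂ = 7, y₂ ≡ 8 (mod 11). x = 6×11×2 + 5×7×8 ≡ 27 (mod 77)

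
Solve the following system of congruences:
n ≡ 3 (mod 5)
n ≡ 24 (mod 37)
98

Using the Chinese Remainder Theorem:
M = product of moduli = 185
For equation 1: M_1 = 37, 37 ≡ 2 (mod 5), inverse of 37 mod 5 is 3 (check: 2 × 3 = 6 ≡ 1 (mod 5))
For equation 2: M_2 = 5, 5 ≡ 5 (mod 37), inverse of 5 mod 37 is 15 (check: 5 × 15 = 75 ≡ 1 (mod 37))
Combine: n ≡ Σ r_i×M_i×(M_i⁻¹ mod m_i) = 3×37×3 + 24×5×15 = 333 + 1800 = 2133
2133 mod 185 = 98
n ≡ 98 (mod 185)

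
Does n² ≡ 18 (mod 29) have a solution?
By Euler's criterion: 18^{14} ≡ 28 (mod 29). Since this equals -1 (≡ 28), 18 is not a QR.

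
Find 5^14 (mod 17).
Using repeated squaring. 14 = 8 + 4 + 2 (binary 1110). Repeated squaring mod 17: 5^1 ≡ 5; 5^2 ≡ 5² = 25 ≡ 8; 5^4 ≡ 8² = 64 ≡ 13; 5^8 ≡ 13² = 169 ≡ 16. Multiply: 5^14 = 5^8 × 5^4 × 5^2 ≡ 16 × 13 × 8 (mod 17): 16 × 13 = 208 ≡ 4; 4 × 8 = 32 ≡ 15. So 5^14 ≡ 15 (mod 17).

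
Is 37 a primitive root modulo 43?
No

To verify, check if 37^(42/q) ≢ 1 (mod 43) for each prime divisor q of 42
Divisors of 42 = 42: [1, 2, 3, 6, 7, 14, 21, 42]
  37^(42/2) = 37^21 ≡ 42 (mod 43)
  37^(42/3) = 37^14 ≡ 36 (mod 43)
  37^(42/7) = 37^6 ≡ 1 (mod 43)
Conclusion: 37 is not a primitive root modulo 43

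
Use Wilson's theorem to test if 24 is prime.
(23)! mod 24 = 0. Since 0 ≢ -1 (mod 24), 24 is not prime.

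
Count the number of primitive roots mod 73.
Number of primitive roots mod 73 = φ(72) = 24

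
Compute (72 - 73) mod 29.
28

(72 - 73) = -1
-1 mod 29 = 28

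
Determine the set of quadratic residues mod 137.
QRs mod 137: {1, 2, 4, 7, 8, 9, 11, 14, 15, 16, 17, 18, 19, 22, 25, 28, 30, 32, 34, 36, 37, 38, 39, 44, 49, 50, 56, 59, 60, 61, 63, 64, 65, 68, 69, 72, 73, 74, 76, 77, 78, 81, 87, 88, 93, 98, 99, 100, 101, 103, 105, 107, 109, 112, 115, 118, 119, 120, 121, 122, 123, 126, 128, 129, 130, 133, 135, 136}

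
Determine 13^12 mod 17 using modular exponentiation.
Using repeated squaring. 12 = 8 + 4 (binary 1100). Repeated squaring mod 17: 13^1 ≡ 13; 13^2 ≡ 13² = 169 ≡ 16; 13^4 ≡ 16² = 256 ≡ 1; 13^8 ≡ 1² = 1 ≡ 1. Multiply: 13^12 = 13^8 × 13^4 ≡ 1 × 1 (mod 17): 1 × 1 = 1 ≡ 1. So 13^12 ≡ 1 (mod 17).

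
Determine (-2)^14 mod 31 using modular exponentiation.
Using repeated squaring. (-2) ≡ 29 (mod 31). 14 = 8 + 4 + 2 (binary 1110). Repeated squaring mod 31: 29^1 ≡ 29; 29^2 ≡ 29² = 841 ≡ 4; 29^4 ≡ 4² = 16 ≡ 16; 29^8 ≡ 16² = 256 ≡ 8. Multiply: (-2)^14 ≡ 29^8 × 29^4 × 29^2 ≡ 8 × 16 × 4 (mod 31): 8 × 16 = 128 ≡ 4; 4 × 4 = 16 ≡ 16. So (-2)^14 ≡ 16 (mod 31).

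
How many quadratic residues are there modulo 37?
For prime 37, there are (p-1)/2 = (37-1)/2 = 18 quadratic residues (excluding 0).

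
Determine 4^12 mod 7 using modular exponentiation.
Using Fermat: 4^{6} ≡ 1 (mod 7). 12 ≡ 0 (mod 6). So 4^{12} ≡ 4^{0} ≡ 1 (mod 7)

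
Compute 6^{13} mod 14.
6

Using successive squaring:
Binary expansion of 13: 1101
Powers of 6 mod 14 (each is the square of the previous):
  6^1 ≡ 6 (mod 14)
  6^2 ≡ 6² = 36 ≡ 8 (mod 14)
  6^4 ≡ 8² = 64 ≡ 8 (mod 14)
  6^8 ≡ 8² = 64 ≡ 8 (mod 14)
13 = 8 + 4 + 1, so 6^13 = 6^8 × 6^4 × 6^1 ≡ 8 × 8 × 6 (mod 14)
Multiplying step by step:
  8 × 8 = 64 ≡ 8 (mod 14)
  8 × 6 = 48 ≡ 6 (mod 14)
Result: 6^13 ≡ 6 (mod 14)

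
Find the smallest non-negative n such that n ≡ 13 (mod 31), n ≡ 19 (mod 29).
106

Using the Chinese Remainder Theorem:
M = product of moduli = 899
For equation 1: M_1 = 29, 29 ≡ 29 (mod 31), inverse of 29 mod 31 is 15 (check: 29 × 15 = 435 ≡ 1 (mod 31))
For equation 2: M_2 = 31, 31 ≡ 2 (mod 29), inverse of 31 mod 29 is 15 (check: 2 × 15 = 30 ≡ 1 (mod 29))
Combine: n ≡ Σ r_i×M_i×(M_i⁻¹ mod m_i) = 13×29×15 + 19×31×15 = 5655 + 8835 = 14490
14490 mod 899 = 106
n ≡ 106 (mod 899)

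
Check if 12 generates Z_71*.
p - 1 = 70 has prime divisors 2, 5, 7. Check 12^(70/q) mod 71 for each: 12^(70/2) = 12^35 ≡ 1, 12^(70/5) = 12^14 ≡ 57, 12^(70/7) = 12^10 ≡ 32 (mod 71). Since 12^35 ≡ 1 (mod 71), the order of 12 divides 35 (in fact the order is 35) ≠ 70, so it is not a primitive root.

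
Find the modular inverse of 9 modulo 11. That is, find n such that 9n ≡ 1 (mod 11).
5

Using Extended Euclidean Algorithm:
gcd(9, 11) = 1
Bezout coefficients: 9 × 5 + 11 × -4 = 1
So 9 × 5 ≡ 1 (mod 11)
The inverse is 5 mod 11 = 5
Verification: 9 × 5 = 45 = 4 × 11 + 1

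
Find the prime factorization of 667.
23 × 29

Divide by primes starting from smallest:
667 ÷ 23 = 29
29 ÷ 29 = 1

667 = 23 × 29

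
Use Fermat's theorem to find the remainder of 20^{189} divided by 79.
67

By Fermat's Little Theorem, a^(p-1) ≡ 1 (mod p) for prime p and gcd(a, p) = 1
Here p = 79, so 20^78 ≡ 1 (mod 79)
We can reduce the exponent: 189 mod 78 = 33
So 20^189 ≡ 20^33 (mod 79)
Computing: 20^33 mod 79 = 67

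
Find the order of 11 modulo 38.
Powers of 11 mod 38: 11^1≡11, 11^2≡7, 11^3≡1. Order = 3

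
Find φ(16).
8

Prime factorization: 16 = 2^4
Using the formula φ(n) = n × Π(1 - 1/p) for each prime factor p:
φ(16) = 16 × (1 - 1/2)
φ(16) = 8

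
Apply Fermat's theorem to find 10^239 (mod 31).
By Fermat: 10^{30} ≡ 1 (mod 31). 239 = 7×30 + 29. So 10^{239} ≡ 10^{29} ≡ 28 (mod 31)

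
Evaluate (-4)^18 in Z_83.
Using repeated squaring. (-4) ≡ 79 (mod 83). 18 = 16 + 2 (binary 10010). Repeated squaring mod 83: 79^1 ≡ 79; 79^2 ≡ 79² = 6241 ≡ 16; 79^4 ≡ 16² = 256 ≡ 7; 79^8 ≡ 7² = 49 ≡ 49; 79^16 ≡ 49² = 2401 ≡ 77. Multiply: (-4)^18 ≡ 79^16 × 79^2 ≡ 77 × 16 (mod 83): 77 × 16 = 1232 ≡ 70. So (-4)^18 ≡ 70 (mod 83).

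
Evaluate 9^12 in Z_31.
Using repeated squaring. 12 = 8 + 4 (binary 1100). Repeated squaring mod 31: 9^1 ≡ 9; 9^2 ≡ 9² = 81 ≡ 19; 9^4 ≡ 19² = 361 ≡ 20; 9^8 ≡ 20² = 400 ≡ 28. Multiply: 9^12 = 9^8 × 9^4 ≡ 28 × 20 (mod 31): 28 × 20 = 560 ≡ 2. So 9^12 ≡ 2 (mod 31).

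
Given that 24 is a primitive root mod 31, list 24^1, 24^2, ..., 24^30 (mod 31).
g^1, g^2, ..., g^{30} mod 31: {24, 18, 29, 14, 26, 4, 3, 10, 23, 25, 11, 16, 12, 9, 30, 7, 13, 2, 17, 5, 27, 28, 21, 8, 6, 20, 15, 19, 22, 1}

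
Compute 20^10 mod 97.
10 = 8 + 2 (binary 1010). Repeated squaring mod 97: 20^1 ≡ 20; 20^2 ≡ 20² = 400 ≡ 12; 20^4 ≡ 12² = 144 ≡ 47; 20^8 ≡ 47² = 2209 ≡ 75. Multiply: 20^10 = 20^8 × 20^2 ≡ 75 × 12 (mod 97): 75 × 12 = 900 ≡ 27. So 20^10 ≡ 27 (mod 97).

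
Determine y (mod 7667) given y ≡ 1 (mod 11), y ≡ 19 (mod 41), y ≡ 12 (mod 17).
2069

Using the Chinese Remainder Theorem:
M = product of moduli = 7667
For equation 1: M_1 = 697, 697 ≡ 4 (mod 11), inverse of 697 mod 11 is 3 (check: 4 × 3 = 12 ≡ 1 (mod 11))
For equation 2: M_2 = 187, 187 ≡ 23 (mod 41), inverse of 187 mod 41 is 25 (check: 23 × 25 = 575 ≡ 1 (mod 41))
For equation 3: M_3 = 451, 451 ≡ 9 (mod 17), inverse of 451 mod 17 is 2 (check: 9 × 2 = 18 ≡ 1 (mod 17))
Combine: y ≡ Σ r_i×M_i×(M_i⁻¹ mod m_i) = 1×697×3 + 19×187×25 + 12×451×2 = 2091 + 88825 + 10824 = 101740
101740 mod 7667 = 2069
y ≡ 2069 (mod 7667)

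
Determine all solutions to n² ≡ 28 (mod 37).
The square roots of 28 mod 37 are 19 and 18. Verify: 19² = 361 ≡ 28 (mod 37)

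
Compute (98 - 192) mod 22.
16

(98 - 192) = -94
-94 mod 22 = 16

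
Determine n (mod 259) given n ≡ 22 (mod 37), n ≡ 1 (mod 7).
22

Using the Chinese Remainder Theorem:
M = product of moduli = 259
For equation 1: M_1 = 7, 7 ≡ 7 (mod 37), inverse of 7 mod 37 is 16 (check: 7 × 16 = 112 ≡ 1 (mod 37))
For equation 2: M_2 = 37, 37 ≡ 2 (mod 7), inverse of 37 mod 7 is 4 (check: 2 × 4 = 8 ≡ 1 (mod 7))
Combine: n ≡ Σ r_i×M_i×(M_i⁻¹ mod m_i) = 22×7×16 + 1×37×4 = 2464 + 148 = 2612
2612 mod 259 = 22
n ≡ 22 (mod 259)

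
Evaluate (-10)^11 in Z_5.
Using repeated squaring. (-10) ≡ 0 (mod 5). 11 = 8 + 2 + 1 (binary 1011). Repeated squaring mod 5: 0^1 ≡ 0; 0^2 ≡ 0² = 0 ≡ 0; 0^4 ≡ 0² = 0 ≡ 0; 0^8 ≡ 0² = 0 ≡ 0. Multiply: (-10)^11 ≡ 0^8 × 0^2 × 0^1 ≡ 0 × 0 × 0 (mod 5): 0 × 0 = 0 ≡ 0; 0 × 0 = 0 ≡ 0. So (-10)^11 ≡ 0 (mod 5).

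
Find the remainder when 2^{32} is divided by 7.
By Fermat: 2^{6} ≡ 1 (mod 7). 32 = 5×6 + 2. So 2^{32} ≡ 2^{2} ≡ 4 (mod 7)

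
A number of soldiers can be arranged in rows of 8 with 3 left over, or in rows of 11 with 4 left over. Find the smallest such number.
M = 8 × 11 = 88. M₁ = 11, y₁ ≡ 3 (mod 8). M₂ = 8, y₂ ≡ 7 (mod 11). n = 3×11×3 + 4×8×7 ≡ 59 (mod 88). The smallest positive such number is 59.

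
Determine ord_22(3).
Powers of 3 mod 22: 3^1≡3, 3^2≡9, 3^3≡5, 3^4≡15, 3^5≡1. Order = 5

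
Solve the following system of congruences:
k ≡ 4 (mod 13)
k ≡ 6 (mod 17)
108

Using the Chinese Remainder Theorem:
M = product of moduli = 221
For equation 1: M_1 = 17, 17 ≡ 4 (mod 13), inverse of 17 mod 13 is 10 (check: 4 × 10 = 40 ≡ 1 (mod 13))
For equation 2: M_2 = 13, 13 ≡ 13 (mod 17), inverse of 13 mod 17 is 4 (check: 13 × 4 = 52 ≡ 1 (mod 17))
Combine: k ≡ Σ r_i×M_i×(M_i⁻¹ mod m_i) = 4×17×10 + 6×13×4 = 680 + 312 = 992
992 mod 221 = 108
k ≡ 108 (mod 221)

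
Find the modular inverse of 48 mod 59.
48^(-1) ≡ 16 (mod 59). Verification: 48 × 16 = 768 ≡ 1 (mod 59)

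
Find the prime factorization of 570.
2 × 3 × 5 × 19

Divide by primes starting from smallest:
570 ÷ 2 = 285
285 ÷ 3 = 95
95 ÷ 5 = 19
19 ÷ 19 = 1

570 = 2 × 3 × 5 × 19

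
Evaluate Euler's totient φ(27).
18

Prime factorization: 27 = 3^3
Using the formula φ(n) = n × Π(1 - 1/p) for each prime factor p:
φ(27) = 27 × (1 - 1/3)
φ(27) = 18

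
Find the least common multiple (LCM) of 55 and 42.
2310

First find GCD(55, 42) using the Euclidean algorithm:
55 = 1 × 42 + 13
42 = 3 × 13 + 3
13 = 4 × 3 + 1
3 = 3 × 1 + 0
GCD(55, 42) = 1

LCM formula: LCM(a, b) = (a × b) / GCD(a, b)
LCM(55, 42) = (55 × 42) / 1
LCM(55, 42) = 2310 / 1
LCM(55, 42) = 2310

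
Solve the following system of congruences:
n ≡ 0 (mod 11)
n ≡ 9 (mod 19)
66

Using the Chinese Remainder Theorem:
M = product of moduli = 209
For equation 1: M_1 = 19, 19 ≡ 8 (mod 11), inverse of 19 mod 11 is 7 (check: 8 × 7 = 56 ≡ 1 (mod 11))
For equation 2: M_2 = 11, 11 ≡ 11 (mod 19), inverse of 11 mod 19 is 7 (check: 11 × 7 = 77 ≡ 1 (mod 19))
Combine: n ≡ Σ r_i×M_i×(M_i⁻¹ mod m_i) = 0×19×7 + 9×11×7 = 0 + 693 = 693
693 mod 209 = 66
n ≡ 66 (mod 209)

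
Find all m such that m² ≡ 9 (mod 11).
The square roots of 9 mod 11 are 3 and 8. Verify: 3² = 9 ≡ 9 (mod 11)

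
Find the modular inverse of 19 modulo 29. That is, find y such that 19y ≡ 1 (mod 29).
26

Using Extended Euclidean Algorithm:
gcd(19, 29) = 1
Bezout coefficients: 19 × -3 + 29 × 2 = 1
So 19 × -3 ≡ 1 (mod 29)
The inverse is -3 mod 29 = 26
Verification: 19 × 26 = 494 = 17 × 29 + 1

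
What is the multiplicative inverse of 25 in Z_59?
25^(-1) ≡ 26 (mod 59). Verification: 25 × 26 = 650 ≡ 1 (mod 59)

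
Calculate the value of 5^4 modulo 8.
4 = 4 (binary 100). Repeated squaring mod 8: 5^1 ≡ 5; 5^2 ≡ 5² = 25 ≡ 1; 5^4 ≡ 1² = 1 ≡ 1. So 5^4 ≡ 1 (mod 8).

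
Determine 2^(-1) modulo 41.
2^(-1) ≡ 21 (mod 41). Verification: 2 × 21 = 42 ≡ 1 (mod 41)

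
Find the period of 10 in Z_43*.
Powers of 10 mod 43: 10^1≡10, 10^2≡14, 10^3≡11, 10^4≡24, 10^5≡25, 10^6≡35, 10^7≡6, 10^8≡17, 10^9≡41, 10^10≡23, 10^11≡15, 10^12≡21, 10^13≡38, 10^14≡36, 10^15≡16, 10^16≡31, 10^17≡9, 10^18≡4, 10^19≡40, 10^20≡13, 10^21≡1. Order = 21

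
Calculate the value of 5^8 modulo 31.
8 = 8 (binary 1000). Repeated squaring mod 31: 5^1 ≡ 5; 5^2 ≡ 5² = 25 ≡ 25; 5^4 ≡ 25² = 625 ≡ 5; 5^8 ≡ 5² = 25 ≡ 25. So 5^8 ≡ 25 (mod 31).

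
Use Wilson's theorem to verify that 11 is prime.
(10)! mod 11 = 10. Since this equals -1 (mod 11), Wilson confirms 11 is prime.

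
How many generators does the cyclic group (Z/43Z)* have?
12

The number of primitive roots modulo p is φ(p-1) = φ(42)
φ(42) = 12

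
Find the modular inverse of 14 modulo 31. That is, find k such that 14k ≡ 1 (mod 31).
20

Using Extended Euclidean Algorithm:
gcd(14, 31) = 1
Bezout coefficients: 14 × -11 + 31 × 5 = 1
So 14 × -11 ≡ 1 (mod 31)
The inverse is -11 mod 31 = 20
Verification: 14 × 20 = 280 = 9 × 31 + 1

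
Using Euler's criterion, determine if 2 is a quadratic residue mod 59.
By Euler's criterion: 2^{29} ≡ 58 (mod 59). Since this equals -1 (≡ 58), 2 is not a QR.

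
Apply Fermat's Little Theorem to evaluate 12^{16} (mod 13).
1

By Fermat's Little Theorem, a^(p-1) ≡ 1 (mod p) for prime p and gcd(a, p) = 1
Here p = 13, so 12^12 ≡ 1 (mod 13)
We can reduce the exponent: 16 mod 12 = 4
So 12^16 ≡ 12^4 (mod 13)
Computing: 12^4 mod 13 = 1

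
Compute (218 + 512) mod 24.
10

(218 + 512) = 730
730 mod 24 = 10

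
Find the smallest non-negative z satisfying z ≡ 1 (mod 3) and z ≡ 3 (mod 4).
M = 3 × 4 = 12. M₁ = 4, y₁ ≡ 1 (mod 3). M₂ = 3, y₂ ≡ 3 (mod 4). z = 1×4×1 + 3×3×3 ≡ 7 (mod 12)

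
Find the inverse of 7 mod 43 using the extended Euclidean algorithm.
Extended GCD: 7(-6) + 43(1) = 1. So 7^(-1) ≡ 37 ≡ 37 (mod 43). Verify: 7 × 37 = 259 ≡ 1 (mod 43)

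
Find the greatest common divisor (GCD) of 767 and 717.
1

Using the Euclidean algorithm:
767 = 1 × 717 + 50
717 = 14 × 50 + 17
50 = 2 × 17 + 16
17 = 1 × 16 + 1
16 = 16 × 1 + 0

GCD(767, 717) = 1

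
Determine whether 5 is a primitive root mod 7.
p - 1 = 6 has prime divisors 2, 3. Check 5^(6/q) mod 7 for each: 5^(6/2) = 5^3 ≡ 6, 5^(6/3) = 5^2 ≡ 4 (mod 7). None of these is 1, so 5 has order 6 = φ(7), so it is a primitive root mod 7.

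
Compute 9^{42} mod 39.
27

Using successive squaring:
Binary expansion of 42: 101010
Powers of 9 mod 39 (each is the square of the previous):
  9^1 ≡ 9 (mod 39)
  9^2 ≡ 9² = 81 ≡ 3 (mod 39)
  9^4 ≡ 3² = 9 ≡ 9 (mod 39)
  9^8 ≡ 9² = 81 ≡ 3 (mod 39)
  9^16 ≡ 3² = 9 ≡ 9 (mod 39)
  9^32 ≡ 9² = 81 ≡ 3 (mod 39)
42 = 32 + 8 + 2, so 9^42 = 9^32 × 9^8 × 9^2 ≡ 3 × 3 × 3 (mod 39)
Multiplying step by step:
  3 × 3 = 9 ≡ 9 (mod 39)
  9 × 3 = 27 ≡ 27 (mod 39)
Result: 9^42 ≡ 27 (mod 39)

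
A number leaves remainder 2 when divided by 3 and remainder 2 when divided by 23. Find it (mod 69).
M = 3 × 23 = 69. M₁ = 23, y₁ ≡ 2 (mod 3). M₂ = 3, y₂ ≡ 8 (mod 23). x = 2×23×2 + 2×3×8 ≡ 2 (mod 69)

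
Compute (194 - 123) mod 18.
17

(194 - 123) = 71
71 mod 18 = 17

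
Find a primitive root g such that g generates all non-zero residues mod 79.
p - 1 = 78 has prime divisors 2, 3, 13. h is a primitive root mod 79 iff h^(78/q) ≢ 1 (mod 79) for each such q.
h = 2: 2^39 ≡ 1, 2^26 ≡ 23, 2^6 ≡ 64 (mod 79); 2^39 ≡ 1, so not a primitive root.
h = 3: 3^39 ≡ 78, 3^26 ≡ 23, 3^6 ≡ 18 (mod 79); none is 1, so 3 has order 78 and is a primitive root.
The smallest primitive root mod 79 is g = 3.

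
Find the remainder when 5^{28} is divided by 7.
By Fermat: 5^{6} ≡ 1 (mod 7). 28 = 4×6 + 4. So 5^{28} ≡ 5^{4} ≡ 2 (mod 7)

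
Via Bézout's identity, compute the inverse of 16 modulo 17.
Extended GCD: 16(-1) + 17(1) = 1. So 16^(-1) ≡ 16 ≡ 16 (mod 17). Verify: 16 × 16 = 256 ≡ 1 (mod 17)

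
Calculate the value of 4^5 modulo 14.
5 = 4 + 1 (binary 101). Repeated squaring mod 14: 4^1 ≡ 4; 4^2 ≡ 4² = 16 ≡ 2; 4^4 ≡ 2² = 4 ≡ 4. Multiply: 4^5 = 4^4 × 4^1 ≡ 4 × 4 (mod 14): 4 × 4 = 16 ≡ 2. So 4^5 ≡ 2 (mod 14).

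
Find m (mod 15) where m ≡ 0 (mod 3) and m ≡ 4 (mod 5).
M = 3 × 5 = 15. M₁ = 5, y₁ ≡ 2 (mod 3). M₂ = 3, y₂ ≡ 2 (mod 5). m = 0×5×2 + 4×3×2 ≡ 9 (mod 15)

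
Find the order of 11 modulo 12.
Powers of 11 mod 12: 11^1≡11, 11^2≡1. Order = 2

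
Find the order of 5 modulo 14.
Powers of 5 mod 14: 5^1≡5, 5^2≡11, 5^3≡13, 5^4≡9, 5^5≡3, 5^6≡1. Order = 6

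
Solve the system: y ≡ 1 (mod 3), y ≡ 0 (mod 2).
M = 3 × 2 = 6. M₁ = 2, y₁ ≡ 2 (mod 3). M₂ = 3, y₂ ≡ 1 (mod 2). y = 1×2×2 + 0×3×1 ≡ 4 (mod 6)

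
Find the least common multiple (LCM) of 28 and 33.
924

First find GCD(28, 33) using the Euclidean algorithm:
28 = 0 × 33 + 28
33 = 1 × 28 + 5
28 = 5 × 5 + 3
5 = 1 × 3 + 2
3 = 1 × 2 + 1
2 = 2 × 1 + 0
GCD(28, 33) = 1

LCM formula: LCM(a, b) = (a × b) / GCD(a, b)
LCM(28, 33) = (28 × 33) / 1
LCM(28, 33) = 924 / 1
LCM(28, 33) = 924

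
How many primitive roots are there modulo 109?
36

The number of primitive roots modulo p is φ(p-1) = φ(108)
φ(108) = 36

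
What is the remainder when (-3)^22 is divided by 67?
Using repeated squaring. (-3) ≡ 64 (mod 67). 22 = 16 + 4 + 2 (binary 10110). Repeated squaring mod 67: 64^1 ≡ 64; 64^2 ≡ 64² = 4096 ≡ 9; 64^4 ≡ 9² = 81 ≡ 14; 64^8 ≡ 14² = 196 ≡ 62; 64^16 ≡ 62² = 3844 ≡ 25. Multiply: (-3)^22 ≡ 64^16 × 64^4 × 64^2 ≡ 25 × 14 × 9 (mod 67): 25 × 14 = 350 ≡ 15; 15 × 9 = 135 ≡ 1. So (-3)^22 ≡ 1 (mod 67).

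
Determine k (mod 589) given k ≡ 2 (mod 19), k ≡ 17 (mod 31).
420

Using the Chinese Remainder Theorem:
M = product of moduli = 589
For equation 1: M_1 = 31, 31 ≡ 12 (mod 19), inverse of 31 mod 19 is 8 (check: 12 × 8 = 96 ≡ 1 (mod 19))
For equation 2: M_2 = 19, 19 ≡ 19 (mod 31), inverse of 19 mod 31 is 18 (check: 19 × 18 = 342 ≡ 1 (mod 31))
Combine: k ≡ Σ r_i×M_i×(M_i⁻¹ mod m_i) = 2×31×8 + 17×19×18 = 496 + 5814 = 6310
6310 mod 589 = 420
k ≡ 420 (mod 589)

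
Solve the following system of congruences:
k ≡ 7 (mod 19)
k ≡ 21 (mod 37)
539

Using the Chinese Remainder Theorem:
M = product of moduli = 703
For equation 1: M_1 = 37, 37 ≡ 18 (mod 19), inverse of 37 mod 19 is 18 (check: 18 × 18 = 324 ≡ 1 (mod 19))
For equation 2: M_2 = 19, 19 ≡ 19 (mod 37), inverse of 19 mod 37 is 2 (check: 19 × 2 = 38 ≡ 1 (mod 37))
Combine: k ≡ Σ r_i×M_i×(M_i⁻¹ mod m_i) = 7×37×18 + 21×19×2 = 4662 + 798 = 5460
5460 mod 703 = 539
k ≡ 539 (mod 703)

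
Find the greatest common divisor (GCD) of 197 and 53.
1

Using the Euclidean algorithm:
197 = 3 × 53 + 38
53 = 1 × 38 + 15
38 = 2 × 15 + 8
15 = 1 × 8 + 7
8 = 1 × 7 + 1
7 = 7 × 1 + 0

GCD(197, 53) = 1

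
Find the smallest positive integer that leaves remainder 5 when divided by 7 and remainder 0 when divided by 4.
M = 7 × 4 = 28. M₁ = 4, y₁ ≡ 2 (mod 7). M₂ = 7, y₂ ≡ 3 (mod 4). y = 5×4×2 + 0×7×3 ≡ 12 (mod 28). The smallest positive such number is 12.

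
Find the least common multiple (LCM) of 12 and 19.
228

First find GCD(12, 19) using the Euclidean algorithm:
12 = 0 × 19 + 12
19 = 1 × 12 + 7
12 = 1 × 7 + 5
7 = 1 × 5 + 2
5 = 2 × 2 + 1
2 = 2 × 1 + 0
GCD(12, 19) = 1

LCM formula: LCM(a, b) = (a × b) / GCD(a, b)
LCM(12, 19) = (12 × 19) / 1
LCM(12, 19) = 228 / 1
LCM(12, 19) = 228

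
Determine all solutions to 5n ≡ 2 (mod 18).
4

Since gcd(5, 18) = 1 divides 2, a solution exists.
Multiply both sides by the inverse of 5 mod 18:
  5^(-1) mod 18 = 11
  x ≡ 11 × 2 ≡ 22 ≡ 4 (mod 18)
Verification: 5 × 4 = 20 = 1 × 18 + 2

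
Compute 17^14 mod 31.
Using repeated squaring. 14 = 8 + 4 + 2 (binary 1110). Repeated squaring mod 31: 17^1 ≡ 17; 17^2 ≡ 17² = 289 ≡ 10; 17^4 ≡ 10² = 100 ≡ 7; 17^8 ≡ 7² = 49 ≡ 18. Multiply: 17^14 = 17^8 × 17^4 × 17^2 ≡ 18 × 7 × 10 (mod 31): 18 × 7 = 126 ≡ 2; 2 × 10 = 20 ≡ 20. So 17^14 ≡ 20 (mod 31).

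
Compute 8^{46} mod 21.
1

Using successive squaring:
Binary expansion of 46: 101110
Powers of 8 mod 21 (each is the square of the previous):
  8^1 ≡ 8 (mod 21)
  8^2 ≡ 8² = 64 ≡ 1 (mod 21)
  8^4 ≡ 1² = 1 ≡ 1 (mod 21)
  8^8 ≡ 1² = 1 ≡ 1 (mod 21)
  8^16 ≡ 1² = 1 ≡ 1 (mod 21)
  8^32 ≡ 1² = 1 ≡ 1 (mod 21)
46 = 32 + 8 + 4 + 2, so 8^46 = 8^32 × 8^8 × 8^4 × 8^2 ≡ 1 × 1 × 1 × 1 (mod 21)
Multiplying step by step:
  1 × 1 = 1 ≡ 1 (mod 21)
  1 × 1 = 1 ≡ 1 (mod 21)
  1 × 1 = 1 ≡ 1 (mod 21)
Result: 8^46 ≡ 1 (mod 21)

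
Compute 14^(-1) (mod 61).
14^(-1) ≡ 48 (mod 61). Verification: 14 × 48 = 672 ≡ 1 (mod 61)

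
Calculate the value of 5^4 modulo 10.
4 = 4 (binary 100). Repeated squaring mod 10: 5^1 ≡ 5; 5^2 ≡ 5² = 25 ≡ 5; 5^4 ≡ 5² = 25 ≡ 5. So 5^4 ≡ 5 (mod 10).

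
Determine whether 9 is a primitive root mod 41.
p - 1 = 40 has prime divisors 2, 5. Check 9^(40/q) mod 41 for each: 9^(40/2) = 9^20 ≡ 1, 9^(40/5) = 9^8 ≡ 1 (mod 41). Since 9^20 ≡ 1 (mod 41), the order of 9 divides 20 (in fact the order is 4) ≠ 40, so it is not a primitive root.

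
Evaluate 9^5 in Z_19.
5 = 4 + 1 (binary 101). Repeated squaring mod 19: 9^1 ≡ 9; 9^2 ≡ 9² = 81 ≡ 5; 9^4 ≡ 5² = 25 ≡ 6. Multiply: 9^5 = 9^4 × 9^1 ≡ 6 × 9 (mod 19): 6 × 9 = 54 ≡ 16. So 9^5 ≡ 16 (mod 19).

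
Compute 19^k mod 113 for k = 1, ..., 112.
g^1, g^2, ..., g^{112} mod 113: {19, 22, 79, 32, 43, 26, 42, 7, 20, 41, 101, 111, 75, 69, 68, 49, 27, 61, 29, 99, 73, 31, 24, 4, 76, 88, 90, 15, 59, 104, 55, 28, 80, 51, 65, 105, 74, 50, 46, 83, 108, 18, 3, 57, 66, 11, 96, 16, 78, 13, 21, 60, 10, 77, 107, 112, 94, 91, 34, 81, 70, 87, 71, 106, 93, 72, 12, 2, 38, 44, 45, 64, 86, 52, 84, 14, 40, 82, 89, 109, 37, 25, 23, 98, 54, 9, 58, 85, 33, 62, 48, 8, 39, 63, 67, 30, 5, 95, 110, 56, 47, 102, 17, 97, 35, 100, 92, 53, 103, 36, 6, 1}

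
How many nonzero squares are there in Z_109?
For prime 109, there are (p-1)/2 = (109-1)/2 = 54 quadratic residues (excluding 0).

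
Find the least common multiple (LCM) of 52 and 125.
6500

First find GCD(52, 125) using the Euclidean algorithm:
52 = 0 × 125 + 52
125 = 2 × 52 + 21
52 = 2 × 21 + 10
21 = 2 × 10 + 1
10 = 10 × 1 + 0
GCD(52, 125) = 1

LCM formula: LCM(a, b) = (a × b) / GCD(a, b)
LCM(52, 125) = (52 × 125) / 1
LCM(52, 125) = 6500 / 1
LCM(52, 125) = 6500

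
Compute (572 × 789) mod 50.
8

(572 × 789) = 451308
451308 mod 50 = 8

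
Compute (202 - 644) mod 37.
2

(202 - 644) = -442
-442 mod 37 = 2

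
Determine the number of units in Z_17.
16

Prime factorization: 17 = 17
Using the formula φ(n) = n × Π(1 - 1/p) for each prime factor p:
φ(17) = 17 × (1 - 1/17)
φ(17) = 16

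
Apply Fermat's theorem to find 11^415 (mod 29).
By Fermat: 11^{28} ≡ 1 (mod 29). 415 ≡ 23 (mod 28). So 11^{415} ≡ 11^{23} ≡ 27 (mod 29)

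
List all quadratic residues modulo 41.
QRs mod 41: {1, 2, 4, 5, 8, 9, 10, 16, 18, 20, 21, 23, 25, 31, 32, 33, 36, 37, 39, 40}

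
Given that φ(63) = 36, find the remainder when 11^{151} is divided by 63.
By Euler: 11^{36} ≡ 1 (mod 63) since gcd(11, 63) = 1. 151 = 4×36 + 7. So 11^{151} ≡ 11^{7} ≡ 11 (mod 63)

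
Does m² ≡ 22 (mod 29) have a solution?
By Euler's criterion: 22^{14} ≡ 1 (mod 29). Since this equals 1, 22 is a QR.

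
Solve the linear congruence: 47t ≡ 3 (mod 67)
30

Since gcd(47, 67) = 1 divides 3, a solution exists.
Multiply both sides by the inverse of 47 mod 67:
  47^(-1) mod 67 = 10
  x ≡ 10 × 3 ≡ 30 ≡ 30 (mod 67)
Verification: 47 × 30 = 1410 = 21 × 67 + 3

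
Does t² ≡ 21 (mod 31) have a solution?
By Euler's criterion: 21^{15} ≡ 30 (mod 31). Since this equals -1 (≡ 30), 21 is not a QR.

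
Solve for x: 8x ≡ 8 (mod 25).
1

Since gcd(8, 25) = 1 divides 8, a solution exists.
Multiply both sides by the inverse of 8 mod 25:
  8^(-1) mod 25 = 22
  x ≡ 22 × 8 ≡ 176 ≡ 1 (mod 25)
Verification: 8 × 1 = 8 = 0 × 25 + 8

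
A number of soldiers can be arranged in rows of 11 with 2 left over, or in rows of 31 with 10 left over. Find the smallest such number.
M = 11 × 31 = 341. M₁ = 31, y₁ ≡ 5 (mod 11). M₂ = 11, y₂ ≡ 17 (mod 31). t = 2×31×5 + 10×11×17 ≡ 134 (mod 341). The smallest positive such number is 134.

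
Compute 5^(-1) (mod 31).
25

Using Extended Euclidean Algorithm:
gcd(5, 31) = 1
Bezout coefficients: 5 × -6 + 31 × 1 = 1
So 5 × -6 ≡ 1 (mod 31)
The inverse is -6 mod 31 = 25
Verification: 5 × 25 = 125 = 4 × 31 + 1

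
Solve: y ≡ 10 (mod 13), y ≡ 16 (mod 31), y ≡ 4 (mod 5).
M = 13 × 31 × 5 = 2015. M₁ = 155, y₁ ≡ 12 (mod 13). M₂ = 65, y₂ ≡ 21 (mod 31). M₃ = 403, y₃ ≡ 2 (mod 5). y = 10×155×12 + 16×65×21 + 4×403×2 ≡ 1349 (mod 2015)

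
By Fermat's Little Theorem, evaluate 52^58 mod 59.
By Fermat's Little Theorem, 52^{58} ≡ 1 (mod 59) since 59 is prime and gcd(52, 59) = 1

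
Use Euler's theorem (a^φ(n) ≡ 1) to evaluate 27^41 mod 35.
By Euler: 27^{24} ≡ 1 (mod 35) since gcd(27, 35) = 1. 41 = 1×24 + 17. So 27^{41} ≡ 27^{17} ≡ 27 (mod 35)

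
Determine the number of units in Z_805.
528

Prime factorization: 805 = 5 × 7 × 23
Using the formula φ(n) = n × Π(1 - 1/p) for each prime factor p:
φ(805) = 805 × (1 - 1/5) × (1 - 1/7) × (1 - 1/23)
φ(805) = 528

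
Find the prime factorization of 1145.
5 × 229

Divide by primes starting from smallest:
1145 ÷ 5 = 229
229 ÷ 229 = 1

1145 = 5 × 229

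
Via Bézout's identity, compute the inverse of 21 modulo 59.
Extended GCD: 21(-14) + 59(5) = 1. So 21^(-1) ≡ 45 ≡ 45 (mod 59). Verify: 21 × 45 = 945 ≡ 1 (mod 59)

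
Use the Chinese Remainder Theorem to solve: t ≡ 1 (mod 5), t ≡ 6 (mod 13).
M = 5 × 13 = 65. M₁ = 13, y₁ ≡ 2 (mod 5). M₂ = 5, y₂ ≡ 8 (mod 13). t = 1×13×2 + 6×5×8 ≡ 6 (mod 65)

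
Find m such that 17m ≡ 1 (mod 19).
17^(-1) ≡ 9 (mod 19). Verification: 17 × 9 = 153 ≡ 1 (mod 19)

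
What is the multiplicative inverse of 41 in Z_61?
41^(-1) ≡ 3 (mod 61). Verification: 41 × 3 = 123 ≡ 1 (mod 61)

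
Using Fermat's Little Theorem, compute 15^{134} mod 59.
53

By Fermat's Little Theorem, a^(p-1) ≡ 1 (mod p) for prime p and gcd(a, p) = 1
Here p = 59, so 15^58 ≡ 1 (mod 59)
We can reduce the exponent: 134 mod 58 = 18
So 15^134 ≡ 15^18 (mod 59)
Computing: 15^18 mod 59 = 53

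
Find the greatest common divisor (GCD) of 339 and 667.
1

Using the Euclidean algorithm:
339 = 0 × 667 + 339
667 = 1 × 339 + 328
339 = 1 × 328 + 11
328 = 29 × 11 + 9
11 = 1 × 9 + 2
9 = 4 × 2 + 1
2 = 2 × 1 + 0

GCD(339, 667) = 1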